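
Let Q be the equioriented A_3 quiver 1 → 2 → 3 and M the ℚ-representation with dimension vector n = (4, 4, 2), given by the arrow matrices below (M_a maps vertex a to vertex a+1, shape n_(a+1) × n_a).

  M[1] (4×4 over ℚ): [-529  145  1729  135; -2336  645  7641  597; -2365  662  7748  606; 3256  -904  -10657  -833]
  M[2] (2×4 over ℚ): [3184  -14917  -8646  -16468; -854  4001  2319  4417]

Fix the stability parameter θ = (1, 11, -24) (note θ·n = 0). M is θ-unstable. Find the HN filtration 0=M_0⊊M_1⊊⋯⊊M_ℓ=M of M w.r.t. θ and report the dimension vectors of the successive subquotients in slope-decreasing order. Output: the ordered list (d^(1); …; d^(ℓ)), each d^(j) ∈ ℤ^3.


Interval decomposition of M: I[1,1], I[1,2], I[1,3]^2, I[2,2].
HN type (ℓ=3): μ^(1)=11; μ^(2)=1; μ^(3)=-4

((0, 2, 0); (2, 0, 0); (2, 2, 2))


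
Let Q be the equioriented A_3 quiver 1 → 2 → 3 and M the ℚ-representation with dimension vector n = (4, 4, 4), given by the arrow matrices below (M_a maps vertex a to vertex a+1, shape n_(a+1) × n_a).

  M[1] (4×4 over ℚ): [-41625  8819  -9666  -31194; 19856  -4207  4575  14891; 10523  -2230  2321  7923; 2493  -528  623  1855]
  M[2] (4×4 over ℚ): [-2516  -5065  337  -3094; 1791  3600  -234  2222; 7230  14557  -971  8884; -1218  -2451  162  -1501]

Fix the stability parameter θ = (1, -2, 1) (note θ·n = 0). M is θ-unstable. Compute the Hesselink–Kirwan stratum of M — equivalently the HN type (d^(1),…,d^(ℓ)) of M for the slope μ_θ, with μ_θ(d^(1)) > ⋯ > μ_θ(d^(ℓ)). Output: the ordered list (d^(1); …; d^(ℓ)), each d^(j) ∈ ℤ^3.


Via rank(M_{q-1}∘⋯∘M_p): M ≅ I[1,1], I[1,3]^3, I[2,2], I[3,3].
μ_θ-semistable layers: μ^(1)=1; μ^(2)=-1/2; μ^(3)=-2

((1, 0, 4); (3, 3, 0); (0, 1, 0))


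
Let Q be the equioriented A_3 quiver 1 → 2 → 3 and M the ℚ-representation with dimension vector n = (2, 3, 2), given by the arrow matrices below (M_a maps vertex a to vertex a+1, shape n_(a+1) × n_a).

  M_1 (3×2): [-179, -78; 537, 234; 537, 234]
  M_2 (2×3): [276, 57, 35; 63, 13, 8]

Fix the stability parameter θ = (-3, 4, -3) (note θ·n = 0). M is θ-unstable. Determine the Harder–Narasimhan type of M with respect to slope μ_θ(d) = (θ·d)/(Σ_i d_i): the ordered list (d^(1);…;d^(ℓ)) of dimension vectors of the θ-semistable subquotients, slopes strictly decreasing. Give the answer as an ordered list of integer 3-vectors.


Barcode: M ≅ I[1,1], I[1,2], I[2,3]^2. HN layers by μ_θ (3 steps, strictly decreasing):
  μ^(1)=4; μ^(2)=1/2; μ^(3)=-3

((0, 1, 0); (0, 2, 2); (2, 0, 0))


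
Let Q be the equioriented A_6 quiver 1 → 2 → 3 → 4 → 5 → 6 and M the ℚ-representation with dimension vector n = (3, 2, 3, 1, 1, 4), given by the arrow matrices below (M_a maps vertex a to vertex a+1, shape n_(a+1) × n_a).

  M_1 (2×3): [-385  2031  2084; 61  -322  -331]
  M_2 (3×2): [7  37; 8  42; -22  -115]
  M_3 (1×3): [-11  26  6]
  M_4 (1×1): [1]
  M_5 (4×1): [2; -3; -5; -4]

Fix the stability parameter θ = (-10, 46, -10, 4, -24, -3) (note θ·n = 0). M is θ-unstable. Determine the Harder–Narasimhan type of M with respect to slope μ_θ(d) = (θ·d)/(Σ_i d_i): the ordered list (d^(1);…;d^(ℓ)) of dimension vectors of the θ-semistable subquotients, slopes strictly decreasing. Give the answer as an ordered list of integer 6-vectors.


Barcode: M ≅ I[1,1], I[1,3], I[1,6], I[3,3], I[6,6]^3. HN layers by μ_θ (4 steps, strictly decreasing):
  μ^(1)=18; μ^(2)=13/5; μ^(3)=-3; μ^(4)=-10

((0, 1, 1, 0, 0, 0); (0, 1, 1, 1, 1, 1); (0, 0, 0, 0, 0, 3); (3, 0, 1, 0, 0, 0))


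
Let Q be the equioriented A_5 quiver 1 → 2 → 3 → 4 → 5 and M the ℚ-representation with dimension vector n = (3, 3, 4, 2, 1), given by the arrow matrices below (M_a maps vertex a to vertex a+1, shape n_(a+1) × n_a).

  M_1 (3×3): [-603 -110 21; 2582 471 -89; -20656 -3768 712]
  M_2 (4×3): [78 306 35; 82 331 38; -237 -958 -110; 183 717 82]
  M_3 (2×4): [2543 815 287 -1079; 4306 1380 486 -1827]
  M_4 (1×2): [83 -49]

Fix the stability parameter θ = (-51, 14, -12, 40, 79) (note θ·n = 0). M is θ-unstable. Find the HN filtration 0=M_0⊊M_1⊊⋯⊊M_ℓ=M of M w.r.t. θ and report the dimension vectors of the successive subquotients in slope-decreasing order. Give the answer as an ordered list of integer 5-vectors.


Interval decomposition of M: I[1,1], I[1,4], I[1,5], I[2,3], I[3,3].
HN type (ℓ=5): μ^(1)=79; μ^(2)=40; μ^(3)=1; μ^(4)=-12; μ^(5)=-51

((0, 0, 0, 0, 1); (0, 0, 0, 2, 0); (0, 3, 3, 0, 0); (0, 0, 1, 0, 0); (3, 0, 0, 0, 0))


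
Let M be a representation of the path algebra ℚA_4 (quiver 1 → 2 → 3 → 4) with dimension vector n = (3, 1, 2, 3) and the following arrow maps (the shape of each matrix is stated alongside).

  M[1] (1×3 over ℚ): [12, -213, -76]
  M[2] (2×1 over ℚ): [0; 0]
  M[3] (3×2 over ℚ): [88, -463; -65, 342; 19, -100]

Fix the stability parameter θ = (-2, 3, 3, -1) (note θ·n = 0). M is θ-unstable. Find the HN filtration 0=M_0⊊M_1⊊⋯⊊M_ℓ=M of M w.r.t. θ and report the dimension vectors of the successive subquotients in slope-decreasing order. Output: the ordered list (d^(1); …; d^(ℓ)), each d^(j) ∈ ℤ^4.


Interval decomposition of M: I[1,1]^2, I[1,2], I[3,4]^2, I[4,4].
HN type (ℓ=4): μ^(1)=3; μ^(2)=1; μ^(3)=-1; μ^(4)=-2

((0, 1, 0, 0); (0, 0, 2, 2); (0, 0, 0, 1); (3, 0, 0, 0))


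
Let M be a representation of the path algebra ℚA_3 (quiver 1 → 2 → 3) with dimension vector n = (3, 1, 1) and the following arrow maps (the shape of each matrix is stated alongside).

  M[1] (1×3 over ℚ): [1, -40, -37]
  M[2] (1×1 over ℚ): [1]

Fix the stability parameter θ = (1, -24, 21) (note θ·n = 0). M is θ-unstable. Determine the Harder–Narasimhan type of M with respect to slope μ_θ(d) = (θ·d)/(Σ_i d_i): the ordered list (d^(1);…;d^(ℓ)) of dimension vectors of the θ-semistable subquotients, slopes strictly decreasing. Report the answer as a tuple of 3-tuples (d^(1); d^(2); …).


Barcode: M ≅ I[1,1]^2, I[1,3]. HN layers by μ_θ (3 steps, strictly decreasing):
  μ^(1)=21; μ^(2)=1; μ^(3)=-23/2

((0, 0, 1); (2, 0, 0); (1, 1, 0))


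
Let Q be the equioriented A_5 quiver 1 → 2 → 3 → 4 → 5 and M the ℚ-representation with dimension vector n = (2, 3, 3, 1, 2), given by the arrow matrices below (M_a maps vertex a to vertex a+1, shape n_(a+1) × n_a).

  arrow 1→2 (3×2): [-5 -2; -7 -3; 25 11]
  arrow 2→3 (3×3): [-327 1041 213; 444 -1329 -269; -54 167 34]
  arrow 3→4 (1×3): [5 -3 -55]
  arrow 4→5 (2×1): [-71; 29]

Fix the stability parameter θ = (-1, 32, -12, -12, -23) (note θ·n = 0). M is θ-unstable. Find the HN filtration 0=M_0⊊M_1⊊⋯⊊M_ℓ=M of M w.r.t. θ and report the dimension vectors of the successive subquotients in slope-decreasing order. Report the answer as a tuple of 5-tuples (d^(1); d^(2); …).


Via rank(M_{q-1}∘⋯∘M_p): M ≅ I[1,3], I[1,5], I[2,3], I[5,5].
μ_θ-semistable layers: μ^(1)=10; μ^(2)=-1; μ^(3)=-16/5; μ^(4)=-23

((0, 2, 2, 0, 0); (1, 0, 0, 0, 0); (1, 1, 1, 1, 1); (0, 0, 0, 0, 1))


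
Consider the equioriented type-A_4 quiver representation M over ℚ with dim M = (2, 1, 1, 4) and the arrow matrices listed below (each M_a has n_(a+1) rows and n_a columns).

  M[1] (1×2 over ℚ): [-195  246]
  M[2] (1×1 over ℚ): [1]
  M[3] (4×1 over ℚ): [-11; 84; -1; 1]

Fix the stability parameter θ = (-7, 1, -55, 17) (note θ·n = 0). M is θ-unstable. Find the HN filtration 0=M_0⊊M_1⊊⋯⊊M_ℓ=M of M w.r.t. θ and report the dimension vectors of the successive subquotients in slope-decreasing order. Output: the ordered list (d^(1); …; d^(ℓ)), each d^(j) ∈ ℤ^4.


Interval decomposition of M: I[1,1], I[1,4], I[4,4]^3.
HN type (ℓ=3): μ^(1)=17; μ^(2)=-7; μ^(3)=-61/3

((0, 0, 0, 4); (1, 0, 0, 0); (1, 1, 1, 0))


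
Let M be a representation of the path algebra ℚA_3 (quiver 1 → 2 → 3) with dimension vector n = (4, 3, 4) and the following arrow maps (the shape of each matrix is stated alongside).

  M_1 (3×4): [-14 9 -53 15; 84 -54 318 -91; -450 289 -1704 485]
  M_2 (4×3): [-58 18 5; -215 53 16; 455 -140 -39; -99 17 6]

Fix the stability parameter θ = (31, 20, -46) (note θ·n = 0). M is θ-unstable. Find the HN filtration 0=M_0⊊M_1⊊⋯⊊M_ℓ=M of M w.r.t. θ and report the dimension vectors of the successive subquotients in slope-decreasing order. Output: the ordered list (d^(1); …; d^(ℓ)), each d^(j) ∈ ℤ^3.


Barcode: M ≅ I[1,1], I[1,3]^3, I[3,3]. HN layers by μ_θ (3 steps, strictly decreasing):
  μ^(1)=31; μ^(2)=5/3; μ^(3)=-46

((1, 0, 0); (3, 3, 3); (0, 0, 1))


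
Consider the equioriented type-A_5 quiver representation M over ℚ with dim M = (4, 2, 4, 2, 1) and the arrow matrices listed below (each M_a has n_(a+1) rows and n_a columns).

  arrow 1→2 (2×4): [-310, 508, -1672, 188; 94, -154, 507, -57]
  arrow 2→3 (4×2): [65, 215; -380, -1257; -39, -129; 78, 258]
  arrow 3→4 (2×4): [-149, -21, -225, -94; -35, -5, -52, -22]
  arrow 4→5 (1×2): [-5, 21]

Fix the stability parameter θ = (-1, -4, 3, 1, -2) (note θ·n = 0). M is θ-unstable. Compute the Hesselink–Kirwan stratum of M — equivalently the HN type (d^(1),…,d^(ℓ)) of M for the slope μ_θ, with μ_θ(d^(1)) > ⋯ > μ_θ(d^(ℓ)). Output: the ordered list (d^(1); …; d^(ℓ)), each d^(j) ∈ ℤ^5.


Via rank(M_{q-1}∘⋯∘M_p): M ≅ I[1,1]^2, I[1,4], I[1,5], I[3,3]^2.
μ_θ-semistable layers: μ^(1)=3; μ^(2)=2; μ^(3)=2/3; μ^(4)=-1; μ^(5)=-5/2

((0, 0, 2, 0, 0); (0, 0, 1, 1, 0); (0, 0, 1, 1, 1); (2, 0, 0, 0, 0); (2, 2, 0, 0, 0))


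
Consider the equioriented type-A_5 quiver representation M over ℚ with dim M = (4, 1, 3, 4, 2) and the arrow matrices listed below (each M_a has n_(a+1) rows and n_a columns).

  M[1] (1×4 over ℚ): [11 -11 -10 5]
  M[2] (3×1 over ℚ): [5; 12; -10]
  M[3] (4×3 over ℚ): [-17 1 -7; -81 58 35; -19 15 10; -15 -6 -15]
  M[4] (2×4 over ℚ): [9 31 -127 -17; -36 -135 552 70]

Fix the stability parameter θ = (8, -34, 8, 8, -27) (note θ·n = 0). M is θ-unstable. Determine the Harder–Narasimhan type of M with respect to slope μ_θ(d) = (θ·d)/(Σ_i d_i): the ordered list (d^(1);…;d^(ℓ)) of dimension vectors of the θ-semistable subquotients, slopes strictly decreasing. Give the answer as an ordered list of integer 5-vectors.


Via rank(M_{q-1}∘⋯∘M_p): M ≅ I[1,1]^3, I[1,5], I[3,4], I[3,5], I[4,4].
μ_θ-semistable layers: μ^(1)=8; μ^(2)=-11/3; μ^(3)=-13

((3, 0, 1, 2, 0); (0, 0, 2, 2, 2); (1, 1, 0, 0, 0))


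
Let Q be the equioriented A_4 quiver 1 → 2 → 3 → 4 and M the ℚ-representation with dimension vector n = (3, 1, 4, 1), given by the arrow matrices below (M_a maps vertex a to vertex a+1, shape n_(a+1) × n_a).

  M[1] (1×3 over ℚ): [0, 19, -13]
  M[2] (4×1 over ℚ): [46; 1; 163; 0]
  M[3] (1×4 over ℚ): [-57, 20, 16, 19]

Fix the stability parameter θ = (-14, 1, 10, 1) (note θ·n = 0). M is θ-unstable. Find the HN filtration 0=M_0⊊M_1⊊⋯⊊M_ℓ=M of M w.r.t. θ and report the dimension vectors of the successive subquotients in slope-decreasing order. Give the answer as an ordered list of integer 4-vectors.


Barcode: M ≅ I[1,1]^2, I[1,4], I[3,3]^3. HN layers by μ_θ (4 steps, strictly decreasing):
  μ^(1)=10; μ^(2)=11/2; μ^(3)=1; μ^(4)=-14

((0, 0, 3, 0); (0, 0, 1, 1); (0, 1, 0, 0); (3, 0, 0, 0))


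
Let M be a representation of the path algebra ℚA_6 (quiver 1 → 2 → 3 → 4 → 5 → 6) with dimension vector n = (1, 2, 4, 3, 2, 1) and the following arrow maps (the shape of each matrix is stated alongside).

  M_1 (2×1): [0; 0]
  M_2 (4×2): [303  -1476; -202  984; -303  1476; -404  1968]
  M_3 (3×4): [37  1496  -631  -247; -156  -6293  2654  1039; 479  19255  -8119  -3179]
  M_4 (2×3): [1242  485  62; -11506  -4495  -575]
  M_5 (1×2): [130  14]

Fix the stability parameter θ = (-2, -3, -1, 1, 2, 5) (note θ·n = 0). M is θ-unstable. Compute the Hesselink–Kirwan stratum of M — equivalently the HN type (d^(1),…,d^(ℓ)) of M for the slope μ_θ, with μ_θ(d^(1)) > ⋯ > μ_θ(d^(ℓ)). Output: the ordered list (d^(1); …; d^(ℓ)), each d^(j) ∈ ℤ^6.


Interval decomposition of M: I[1,1], I[2,2], I[2,3], I[3,4], I[3,5], I[3,6].
HN type (ℓ=6): μ^(1)=5; μ^(2)=2; μ^(3)=1; μ^(4)=-1; μ^(5)=-2; μ^(6)=-3

((0, 0, 0, 0, 0, 1); (0, 0, 0, 0, 2, 0); (0, 0, 0, 3, 0, 0); (0, 0, 4, 0, 0, 0); (1, 0, 0, 0, 0, 0); (0, 2, 0, 0, 0, 0))


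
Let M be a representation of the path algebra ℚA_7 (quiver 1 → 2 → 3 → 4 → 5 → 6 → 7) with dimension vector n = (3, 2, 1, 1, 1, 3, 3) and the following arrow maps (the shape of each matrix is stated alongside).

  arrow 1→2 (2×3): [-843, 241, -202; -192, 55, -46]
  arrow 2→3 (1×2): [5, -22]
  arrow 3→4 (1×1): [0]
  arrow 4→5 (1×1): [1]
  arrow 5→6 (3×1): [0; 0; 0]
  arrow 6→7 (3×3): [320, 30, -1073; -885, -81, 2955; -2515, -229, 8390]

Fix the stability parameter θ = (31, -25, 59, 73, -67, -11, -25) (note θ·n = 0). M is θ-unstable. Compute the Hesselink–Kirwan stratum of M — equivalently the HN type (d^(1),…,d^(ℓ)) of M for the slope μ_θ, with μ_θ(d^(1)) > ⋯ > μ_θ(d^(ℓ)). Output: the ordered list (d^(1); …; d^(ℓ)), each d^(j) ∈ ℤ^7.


Interval decomposition of M: I[1,1], I[1,2], I[1,3], I[4,5], I[6,6], I[6,7]^2, I[7,7].
HN type (ℓ=6): μ^(1)=59; μ^(2)=31; μ^(3)=3; μ^(4)=-11; μ^(5)=-18; μ^(6)=-25

((0, 0, 1, 0, 0, 0, 0); (1, 0, 0, 0, 0, 0, 0); (2, 2, 0, 1, 1, 0, 0); (0, 0, 0, 0, 0, 1, 0); (0, 0, 0, 0, 0, 2, 2); (0, 0, 0, 0, 0, 0, 1))


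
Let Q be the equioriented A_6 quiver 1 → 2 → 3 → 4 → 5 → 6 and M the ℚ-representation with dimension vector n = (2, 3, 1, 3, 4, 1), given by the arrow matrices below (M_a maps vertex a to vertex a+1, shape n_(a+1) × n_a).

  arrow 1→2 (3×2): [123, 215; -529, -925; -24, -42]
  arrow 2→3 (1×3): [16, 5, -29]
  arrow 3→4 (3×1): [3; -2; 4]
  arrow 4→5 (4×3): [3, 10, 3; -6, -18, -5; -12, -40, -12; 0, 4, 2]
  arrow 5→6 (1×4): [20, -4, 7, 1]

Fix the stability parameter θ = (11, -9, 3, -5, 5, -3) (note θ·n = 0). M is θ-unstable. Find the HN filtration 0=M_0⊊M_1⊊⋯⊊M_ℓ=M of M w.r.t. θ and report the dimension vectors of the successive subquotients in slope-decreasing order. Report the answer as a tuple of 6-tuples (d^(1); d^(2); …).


Via rank(M_{q-1}∘⋯∘M_p): M ≅ I[1,2], I[1,5], I[2,2], I[4,4], I[4,6], I[5,5]^2.
μ_θ-semistable layers: μ^(1)=5; μ^(2)=1; μ^(3)=0; μ^(4)=-5; μ^(5)=-9

((0, 0, 0, 0, 3, 0); (1, 1, 0, 0, 1, 1); (1, 1, 1, 1, 0, 0); (0, 0, 0, 2, 0, 0); (0, 1, 0, 0, 0, 0))


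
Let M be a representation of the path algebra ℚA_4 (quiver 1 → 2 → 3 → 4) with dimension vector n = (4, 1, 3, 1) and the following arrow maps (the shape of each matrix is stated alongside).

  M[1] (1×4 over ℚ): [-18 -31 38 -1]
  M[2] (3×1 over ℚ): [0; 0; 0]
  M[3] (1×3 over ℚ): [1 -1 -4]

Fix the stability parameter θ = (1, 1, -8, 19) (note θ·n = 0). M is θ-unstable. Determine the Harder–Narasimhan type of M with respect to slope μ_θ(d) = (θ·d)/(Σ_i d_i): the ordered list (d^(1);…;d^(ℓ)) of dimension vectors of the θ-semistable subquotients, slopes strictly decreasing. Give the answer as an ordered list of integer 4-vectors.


Barcode: M ≅ I[1,1]^3, I[1,2], I[3,3]^2, I[3,4]. HN layers by μ_θ (3 steps, strictly decreasing):
  μ^(1)=19; μ^(2)=1; μ^(3)=-8

((0, 0, 0, 1); (4, 1, 0, 0); (0, 0, 3, 0))


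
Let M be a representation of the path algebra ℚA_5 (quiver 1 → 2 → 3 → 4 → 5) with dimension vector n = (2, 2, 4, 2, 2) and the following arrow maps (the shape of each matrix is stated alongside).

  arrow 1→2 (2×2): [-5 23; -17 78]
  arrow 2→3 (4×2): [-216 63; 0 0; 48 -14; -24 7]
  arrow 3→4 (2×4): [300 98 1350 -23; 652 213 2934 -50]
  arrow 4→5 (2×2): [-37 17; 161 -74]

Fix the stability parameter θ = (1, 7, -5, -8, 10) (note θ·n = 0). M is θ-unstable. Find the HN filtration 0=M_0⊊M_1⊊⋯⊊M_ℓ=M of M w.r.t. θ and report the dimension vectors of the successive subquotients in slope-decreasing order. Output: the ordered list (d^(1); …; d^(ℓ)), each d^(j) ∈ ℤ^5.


Interval decomposition of M: I[1,2], I[1,5], I[3,3]^2, I[3,5].
HN type (ℓ=6): μ^(1)=10; μ^(2)=7; μ^(3)=1; μ^(4)=-5/4; μ^(5)=-5; μ^(6)=-13/2

((0, 0, 0, 0, 2); (0, 1, 0, 0, 0); (1, 0, 0, 0, 0); (1, 1, 1, 1, 0); (0, 0, 2, 0, 0); (0, 0, 1, 1, 0))


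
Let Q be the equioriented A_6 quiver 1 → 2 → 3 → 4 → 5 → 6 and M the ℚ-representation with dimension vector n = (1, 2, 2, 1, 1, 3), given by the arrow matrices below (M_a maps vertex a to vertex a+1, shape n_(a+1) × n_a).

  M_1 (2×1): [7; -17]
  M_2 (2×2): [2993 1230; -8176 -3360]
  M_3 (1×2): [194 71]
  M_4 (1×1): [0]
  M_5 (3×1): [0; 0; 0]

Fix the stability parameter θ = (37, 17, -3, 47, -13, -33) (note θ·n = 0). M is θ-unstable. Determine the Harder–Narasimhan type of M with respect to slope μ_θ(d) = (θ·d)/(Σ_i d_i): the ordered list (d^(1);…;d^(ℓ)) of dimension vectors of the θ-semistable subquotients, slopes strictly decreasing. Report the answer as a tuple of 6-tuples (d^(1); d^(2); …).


Barcode: M ≅ I[1,4], I[2,2], I[3,3], I[5,5], I[6,6]^3. HN layers by μ_θ (5 steps, strictly decreasing):
  μ^(1)=47; μ^(2)=17; μ^(3)=-3; μ^(4)=-13; μ^(5)=-33

((0, 0, 0, 1, 0, 0); (1, 2, 1, 0, 0, 0); (0, 0, 1, 0, 0, 0); (0, 0, 0, 0, 1, 0); (0, 0, 0, 0, 0, 3))


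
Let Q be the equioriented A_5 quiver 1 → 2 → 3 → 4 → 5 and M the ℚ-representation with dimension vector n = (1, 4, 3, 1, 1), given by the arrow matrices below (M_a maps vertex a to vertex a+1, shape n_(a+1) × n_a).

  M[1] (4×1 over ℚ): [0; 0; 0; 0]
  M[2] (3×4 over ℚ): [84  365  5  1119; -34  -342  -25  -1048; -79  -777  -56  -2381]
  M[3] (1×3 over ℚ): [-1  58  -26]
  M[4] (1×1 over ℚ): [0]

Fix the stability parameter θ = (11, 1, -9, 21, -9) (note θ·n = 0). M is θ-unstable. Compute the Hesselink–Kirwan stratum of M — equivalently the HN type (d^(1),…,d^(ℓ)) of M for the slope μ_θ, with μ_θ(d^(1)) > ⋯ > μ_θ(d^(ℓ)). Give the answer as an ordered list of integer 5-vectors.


Barcode: M ≅ I[1,1], I[2,2], I[2,3]^2, I[2,4], I[5,5]. HN layers by μ_θ (5 steps, strictly decreasing):
  μ^(1)=21; μ^(2)=11; μ^(3)=1; μ^(4)=-4; μ^(5)=-9

((0, 0, 0, 1, 0); (1, 0, 0, 0, 0); (0, 1, 0, 0, 0); (0, 3, 3, 0, 0); (0, 0, 0, 0, 1))


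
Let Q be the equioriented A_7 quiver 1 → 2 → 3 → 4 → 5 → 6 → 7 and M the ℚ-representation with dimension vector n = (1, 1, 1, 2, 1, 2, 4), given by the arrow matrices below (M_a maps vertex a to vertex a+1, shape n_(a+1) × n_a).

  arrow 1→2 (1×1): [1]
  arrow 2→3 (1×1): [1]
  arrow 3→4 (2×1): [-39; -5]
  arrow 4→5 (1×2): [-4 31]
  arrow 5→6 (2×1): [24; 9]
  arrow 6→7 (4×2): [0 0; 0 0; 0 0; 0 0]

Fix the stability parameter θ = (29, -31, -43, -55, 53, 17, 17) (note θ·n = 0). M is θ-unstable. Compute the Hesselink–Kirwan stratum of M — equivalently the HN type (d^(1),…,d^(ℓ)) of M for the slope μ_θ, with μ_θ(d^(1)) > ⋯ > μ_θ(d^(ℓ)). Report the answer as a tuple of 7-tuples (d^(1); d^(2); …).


Barcode: M ≅ I[1,6], I[4,4], I[6,6], I[7,7]^4. HN layers by μ_θ (4 steps, strictly decreasing):
  μ^(1)=35; μ^(2)=17; μ^(3)=-25; μ^(4)=-55

((0, 0, 0, 0, 1, 1, 0); (0, 0, 0, 0, 0, 1, 4); (1, 1, 1, 1, 0, 0, 0); (0, 0, 0, 1, 0, 0, 0))


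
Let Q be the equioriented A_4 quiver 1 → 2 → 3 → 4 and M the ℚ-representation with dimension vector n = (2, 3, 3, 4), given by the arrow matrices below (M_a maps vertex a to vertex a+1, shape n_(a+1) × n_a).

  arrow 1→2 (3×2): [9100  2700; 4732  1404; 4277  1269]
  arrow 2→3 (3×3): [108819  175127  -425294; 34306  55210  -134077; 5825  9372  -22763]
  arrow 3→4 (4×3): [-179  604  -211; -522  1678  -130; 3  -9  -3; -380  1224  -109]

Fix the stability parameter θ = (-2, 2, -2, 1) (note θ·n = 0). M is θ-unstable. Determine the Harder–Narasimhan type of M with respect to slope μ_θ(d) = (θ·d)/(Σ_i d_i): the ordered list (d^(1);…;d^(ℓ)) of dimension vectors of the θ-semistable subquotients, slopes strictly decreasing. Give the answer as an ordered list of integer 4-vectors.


Interval decomposition of M: I[1,1], I[1,4], I[2,4]^2, I[4,4].
HN type (ℓ=3): μ^(1)=1; μ^(2)=0; μ^(3)=-2

((0, 0, 0, 4); (0, 3, 3, 0); (2, 0, 0, 0))


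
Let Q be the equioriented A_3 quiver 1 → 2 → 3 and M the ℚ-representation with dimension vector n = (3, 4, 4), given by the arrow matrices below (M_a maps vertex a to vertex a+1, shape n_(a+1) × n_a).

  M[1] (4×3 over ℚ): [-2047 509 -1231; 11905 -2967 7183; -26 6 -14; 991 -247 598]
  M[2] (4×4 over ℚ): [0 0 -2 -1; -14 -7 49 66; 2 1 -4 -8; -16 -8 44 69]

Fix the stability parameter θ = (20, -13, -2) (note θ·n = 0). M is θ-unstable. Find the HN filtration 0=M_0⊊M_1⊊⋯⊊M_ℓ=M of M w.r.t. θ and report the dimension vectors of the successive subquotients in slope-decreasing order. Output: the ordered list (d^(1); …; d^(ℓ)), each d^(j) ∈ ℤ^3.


Interval decomposition of M: I[1,1], I[1,3]^2, I[2,2], I[2,3], I[3,3].
HN type (ℓ=4): μ^(1)=20; μ^(2)=5/3; μ^(3)=-2; μ^(4)=-13

((1, 0, 0); (2, 2, 2); (0, 0, 2); (0, 2, 0))


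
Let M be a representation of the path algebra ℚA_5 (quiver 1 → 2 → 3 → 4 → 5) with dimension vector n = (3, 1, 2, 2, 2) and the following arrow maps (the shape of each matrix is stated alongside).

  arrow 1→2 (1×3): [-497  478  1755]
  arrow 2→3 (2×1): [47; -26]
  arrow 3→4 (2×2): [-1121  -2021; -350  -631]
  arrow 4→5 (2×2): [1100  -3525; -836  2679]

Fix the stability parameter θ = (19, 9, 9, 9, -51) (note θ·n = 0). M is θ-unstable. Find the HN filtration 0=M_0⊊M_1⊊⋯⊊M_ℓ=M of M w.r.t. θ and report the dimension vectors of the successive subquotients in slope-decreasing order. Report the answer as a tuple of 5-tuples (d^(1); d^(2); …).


Interval decomposition of M: I[1,1]^2, I[1,4], I[3,5], I[5,5].
HN type (ℓ=4): μ^(1)=19; μ^(2)=23/2; μ^(3)=-11; μ^(4)=-51

((2, 0, 0, 0, 0); (1, 1, 1, 1, 0); (0, 0, 1, 1, 1); (0, 0, 0, 0, 1))


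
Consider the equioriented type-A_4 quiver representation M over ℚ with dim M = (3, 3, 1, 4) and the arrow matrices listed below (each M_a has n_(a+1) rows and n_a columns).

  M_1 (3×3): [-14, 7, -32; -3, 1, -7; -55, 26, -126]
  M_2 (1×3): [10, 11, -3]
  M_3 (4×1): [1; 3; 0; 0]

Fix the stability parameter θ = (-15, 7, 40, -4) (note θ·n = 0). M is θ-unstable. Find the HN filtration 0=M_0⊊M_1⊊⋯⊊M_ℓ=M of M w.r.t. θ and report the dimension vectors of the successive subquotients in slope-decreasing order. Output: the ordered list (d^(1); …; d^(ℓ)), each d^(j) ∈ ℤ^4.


Barcode: M ≅ I[1,2]^2, I[1,4], I[4,4]^3. HN layers by μ_θ (4 steps, strictly decreasing):
  μ^(1)=18; μ^(2)=7; μ^(3)=-4; μ^(4)=-15

((0, 0, 1, 1); (0, 3, 0, 0); (0, 0, 0, 3); (3, 0, 0, 0))


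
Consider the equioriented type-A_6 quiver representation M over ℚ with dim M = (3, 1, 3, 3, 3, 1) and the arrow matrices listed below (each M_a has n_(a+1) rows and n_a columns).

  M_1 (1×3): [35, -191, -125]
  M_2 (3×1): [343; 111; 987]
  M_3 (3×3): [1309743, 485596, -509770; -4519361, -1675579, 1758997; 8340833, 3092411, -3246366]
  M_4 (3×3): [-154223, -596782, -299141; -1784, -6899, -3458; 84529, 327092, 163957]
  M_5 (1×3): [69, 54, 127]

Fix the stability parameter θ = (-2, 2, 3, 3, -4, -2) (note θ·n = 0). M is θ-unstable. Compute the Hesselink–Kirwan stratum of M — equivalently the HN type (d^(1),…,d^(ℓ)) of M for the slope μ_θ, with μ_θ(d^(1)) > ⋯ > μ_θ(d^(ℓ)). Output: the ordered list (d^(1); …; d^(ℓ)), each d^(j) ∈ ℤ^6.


Via rank(M_{q-1}∘⋯∘M_p): M ≅ I[1,1]^2, I[1,6], I[3,5]^2.
μ_θ-semistable layers: μ^(1)=2/3; μ^(2)=2/5; μ^(3)=-2

((0, 0, 2, 2, 2, 0); (0, 1, 1, 1, 1, 1); (3, 0, 0, 0, 0, 0))


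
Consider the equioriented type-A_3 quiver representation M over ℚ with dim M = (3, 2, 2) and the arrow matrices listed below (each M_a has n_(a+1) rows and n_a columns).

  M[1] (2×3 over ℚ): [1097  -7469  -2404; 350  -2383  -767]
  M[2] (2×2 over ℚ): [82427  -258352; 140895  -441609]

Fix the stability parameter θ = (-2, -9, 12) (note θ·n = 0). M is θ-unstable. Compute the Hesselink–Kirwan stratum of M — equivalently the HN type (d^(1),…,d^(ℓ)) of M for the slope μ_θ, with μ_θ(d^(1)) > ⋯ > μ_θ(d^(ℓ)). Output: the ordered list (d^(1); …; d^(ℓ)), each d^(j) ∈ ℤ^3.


Interval decomposition of M: I[1,1], I[1,3]^2.
HN type (ℓ=3): μ^(1)=12; μ^(2)=-2; μ^(3)=-11/2

((0, 0, 2); (1, 0, 0); (2, 2, 0))


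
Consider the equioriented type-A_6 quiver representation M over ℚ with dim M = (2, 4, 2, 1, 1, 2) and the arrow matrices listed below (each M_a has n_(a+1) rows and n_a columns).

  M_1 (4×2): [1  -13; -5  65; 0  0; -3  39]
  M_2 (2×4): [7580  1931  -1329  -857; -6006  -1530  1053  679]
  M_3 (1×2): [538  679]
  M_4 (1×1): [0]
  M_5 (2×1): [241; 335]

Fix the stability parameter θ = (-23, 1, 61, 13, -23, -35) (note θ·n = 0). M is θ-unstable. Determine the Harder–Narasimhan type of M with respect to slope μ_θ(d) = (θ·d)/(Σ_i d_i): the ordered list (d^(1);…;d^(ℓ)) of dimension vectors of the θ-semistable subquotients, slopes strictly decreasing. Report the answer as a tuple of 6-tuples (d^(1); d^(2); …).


Via rank(M_{q-1}∘⋯∘M_p): M ≅ I[1,1], I[1,4], I[2,2]^2, I[2,3], I[5,6], I[6,6].
μ_θ-semistable layers: μ^(1)=61; μ^(2)=37; μ^(3)=1; μ^(4)=-23; μ^(5)=-29; μ^(6)=-35

((0, 0, 1, 0, 0, 0); (0, 0, 1, 1, 0, 0); (0, 4, 0, 0, 0, 0); (2, 0, 0, 0, 0, 0); (0, 0, 0, 0, 1, 1); (0, 0, 0, 0, 0, 1))


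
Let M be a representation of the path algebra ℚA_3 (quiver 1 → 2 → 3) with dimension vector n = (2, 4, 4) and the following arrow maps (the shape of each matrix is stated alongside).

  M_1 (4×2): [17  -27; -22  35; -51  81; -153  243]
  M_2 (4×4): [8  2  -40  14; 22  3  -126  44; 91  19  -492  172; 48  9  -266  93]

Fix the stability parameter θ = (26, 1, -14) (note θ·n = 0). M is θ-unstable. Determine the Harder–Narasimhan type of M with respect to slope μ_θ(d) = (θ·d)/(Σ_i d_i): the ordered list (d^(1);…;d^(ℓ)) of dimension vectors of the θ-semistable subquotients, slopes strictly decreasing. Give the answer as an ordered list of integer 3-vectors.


Interval decomposition of M: I[1,3]^2, I[2,3]^2.
HN type (ℓ=2): μ^(1)=13/3; μ^(2)=-13/2

((2, 2, 2); (0, 2, 2))


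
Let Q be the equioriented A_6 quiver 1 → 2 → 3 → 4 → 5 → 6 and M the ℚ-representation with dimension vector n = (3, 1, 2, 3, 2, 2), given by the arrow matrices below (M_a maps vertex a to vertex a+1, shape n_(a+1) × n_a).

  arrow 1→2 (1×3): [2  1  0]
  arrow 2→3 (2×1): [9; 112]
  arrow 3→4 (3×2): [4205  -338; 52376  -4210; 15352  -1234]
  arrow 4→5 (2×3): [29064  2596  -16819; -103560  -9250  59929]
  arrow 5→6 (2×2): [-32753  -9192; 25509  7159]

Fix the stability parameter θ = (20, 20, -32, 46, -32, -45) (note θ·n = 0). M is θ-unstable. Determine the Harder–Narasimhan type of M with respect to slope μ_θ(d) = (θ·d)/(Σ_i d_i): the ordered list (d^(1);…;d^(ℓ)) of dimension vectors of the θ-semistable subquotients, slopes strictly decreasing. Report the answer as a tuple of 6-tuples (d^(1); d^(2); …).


Interval decomposition of M: I[1,1]^2, I[1,4], I[3,6], I[4,6].
HN type (ℓ=5): μ^(1)=46; μ^(2)=20; μ^(3)=8/3; μ^(4)=-31/3; μ^(5)=-32

((0, 0, 0, 1, 0, 0); (2, 0, 0, 0, 0, 0); (1, 1, 1, 0, 0, 0); (0, 0, 0, 2, 2, 2); (0, 0, 1, 0, 0, 0))


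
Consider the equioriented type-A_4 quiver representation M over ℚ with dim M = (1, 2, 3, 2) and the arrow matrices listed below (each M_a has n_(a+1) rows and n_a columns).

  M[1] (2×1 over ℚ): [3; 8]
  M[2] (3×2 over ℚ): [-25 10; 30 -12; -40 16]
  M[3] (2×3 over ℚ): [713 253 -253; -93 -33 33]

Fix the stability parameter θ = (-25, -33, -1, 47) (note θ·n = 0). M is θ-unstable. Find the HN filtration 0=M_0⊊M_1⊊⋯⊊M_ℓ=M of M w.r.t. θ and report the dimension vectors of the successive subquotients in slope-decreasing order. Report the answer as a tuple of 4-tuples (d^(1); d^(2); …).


Via rank(M_{q-1}∘⋯∘M_p): M ≅ I[1,4], I[2,2], I[3,3]^2, I[4,4].
μ_θ-semistable layers: μ^(1)=47; μ^(2)=-1; μ^(3)=-29; μ^(4)=-33

((0, 0, 0, 2); (0, 0, 3, 0); (1, 1, 0, 0); (0, 1, 0, 0))


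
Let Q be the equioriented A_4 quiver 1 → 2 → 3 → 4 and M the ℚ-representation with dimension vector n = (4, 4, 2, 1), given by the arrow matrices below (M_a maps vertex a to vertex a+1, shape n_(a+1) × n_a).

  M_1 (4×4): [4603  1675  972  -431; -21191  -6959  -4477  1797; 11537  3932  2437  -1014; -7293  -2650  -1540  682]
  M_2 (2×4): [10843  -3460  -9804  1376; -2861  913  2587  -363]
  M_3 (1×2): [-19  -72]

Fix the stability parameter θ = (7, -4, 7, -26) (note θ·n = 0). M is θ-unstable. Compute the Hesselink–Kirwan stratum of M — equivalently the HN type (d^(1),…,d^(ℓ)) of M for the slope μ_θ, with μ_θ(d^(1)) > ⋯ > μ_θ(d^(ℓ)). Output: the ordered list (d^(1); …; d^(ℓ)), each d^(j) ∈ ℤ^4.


Barcode: M ≅ I[1,1], I[1,2], I[1,3], I[1,4], I[2,2]. HN layers by μ_θ (3 steps, strictly decreasing):
  μ^(1)=7; μ^(2)=3/2; μ^(3)=-4

((1, 0, 1, 0); (2, 2, 0, 0); (1, 2, 1, 1))


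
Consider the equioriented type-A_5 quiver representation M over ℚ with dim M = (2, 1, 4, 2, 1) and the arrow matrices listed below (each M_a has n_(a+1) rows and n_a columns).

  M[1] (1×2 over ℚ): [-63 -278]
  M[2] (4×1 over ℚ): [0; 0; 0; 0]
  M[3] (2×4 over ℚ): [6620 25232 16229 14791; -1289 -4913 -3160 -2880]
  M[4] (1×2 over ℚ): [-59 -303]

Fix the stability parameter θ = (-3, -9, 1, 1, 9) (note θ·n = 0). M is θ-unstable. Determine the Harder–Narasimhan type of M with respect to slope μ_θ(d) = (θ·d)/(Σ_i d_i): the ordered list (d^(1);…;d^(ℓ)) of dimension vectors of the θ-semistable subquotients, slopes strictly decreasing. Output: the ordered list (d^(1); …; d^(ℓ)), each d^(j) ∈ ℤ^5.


Interval decomposition of M: I[1,1], I[1,2], I[3,3]^2, I[3,4], I[3,5].
HN type (ℓ=4): μ^(1)=9; μ^(2)=1; μ^(3)=-3; μ^(4)=-6

((0, 0, 0, 0, 1); (0, 0, 4, 2, 0); (1, 0, 0, 0, 0); (1, 1, 0, 0, 0))


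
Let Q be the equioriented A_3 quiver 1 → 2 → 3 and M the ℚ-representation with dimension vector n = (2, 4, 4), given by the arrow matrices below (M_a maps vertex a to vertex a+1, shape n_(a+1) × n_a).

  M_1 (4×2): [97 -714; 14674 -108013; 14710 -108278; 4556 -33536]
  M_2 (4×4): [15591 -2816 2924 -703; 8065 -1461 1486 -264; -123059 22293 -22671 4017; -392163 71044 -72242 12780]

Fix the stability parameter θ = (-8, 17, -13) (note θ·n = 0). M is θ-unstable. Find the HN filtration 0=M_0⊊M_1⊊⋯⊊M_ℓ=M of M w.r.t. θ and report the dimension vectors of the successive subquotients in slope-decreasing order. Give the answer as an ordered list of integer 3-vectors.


Barcode: M ≅ I[1,3]^2, I[2,3]^2. HN layers by μ_θ (2 steps, strictly decreasing):
  μ^(1)=2; μ^(2)=-8

((0, 4, 4); (2, 0, 0))


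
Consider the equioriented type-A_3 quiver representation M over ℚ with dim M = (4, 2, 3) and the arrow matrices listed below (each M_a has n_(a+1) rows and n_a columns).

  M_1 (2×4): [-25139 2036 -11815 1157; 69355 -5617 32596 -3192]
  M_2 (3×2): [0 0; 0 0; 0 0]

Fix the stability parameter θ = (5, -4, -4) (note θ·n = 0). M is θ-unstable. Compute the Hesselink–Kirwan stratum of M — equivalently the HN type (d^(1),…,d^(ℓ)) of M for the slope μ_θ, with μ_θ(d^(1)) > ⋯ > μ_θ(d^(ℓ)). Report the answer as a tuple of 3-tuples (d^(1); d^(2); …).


Barcode: M ≅ I[1,1]^2, I[1,2]^2, I[3,3]^3. HN layers by μ_θ (3 steps, strictly decreasing):
  μ^(1)=5; μ^(2)=1/2; μ^(3)=-4

((2, 0, 0); (2, 2, 0); (0, 0, 3))


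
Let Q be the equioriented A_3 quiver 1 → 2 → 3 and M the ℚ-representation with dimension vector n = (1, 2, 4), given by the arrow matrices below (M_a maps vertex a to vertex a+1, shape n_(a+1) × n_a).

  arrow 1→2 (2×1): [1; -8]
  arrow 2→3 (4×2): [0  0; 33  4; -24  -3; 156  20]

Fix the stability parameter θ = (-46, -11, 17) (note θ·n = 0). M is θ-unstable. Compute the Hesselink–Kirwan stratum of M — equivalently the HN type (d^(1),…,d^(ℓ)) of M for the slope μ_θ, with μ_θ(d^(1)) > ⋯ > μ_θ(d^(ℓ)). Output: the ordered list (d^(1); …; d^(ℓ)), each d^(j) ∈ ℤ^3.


Barcode: M ≅ I[1,3], I[2,3], I[3,3]^2. HN layers by μ_θ (3 steps, strictly decreasing):
  μ^(1)=17; μ^(2)=-11; μ^(3)=-46

((0, 0, 4); (0, 2, 0); (1, 0, 0))


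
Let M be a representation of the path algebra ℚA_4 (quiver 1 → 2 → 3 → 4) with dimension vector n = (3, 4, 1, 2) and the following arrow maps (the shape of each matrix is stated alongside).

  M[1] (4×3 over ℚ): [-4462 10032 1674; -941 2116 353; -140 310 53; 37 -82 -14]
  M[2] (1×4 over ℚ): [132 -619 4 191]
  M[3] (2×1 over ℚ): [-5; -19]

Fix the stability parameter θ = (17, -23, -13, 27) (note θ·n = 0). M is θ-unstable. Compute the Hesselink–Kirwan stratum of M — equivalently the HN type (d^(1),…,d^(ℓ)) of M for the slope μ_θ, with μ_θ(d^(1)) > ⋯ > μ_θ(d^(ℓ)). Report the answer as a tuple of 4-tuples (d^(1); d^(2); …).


Interval decomposition of M: I[1,1], I[1,2], I[1,4], I[2,2]^2, I[4,4].
HN type (ℓ=5): μ^(1)=27; μ^(2)=17; μ^(3)=-3; μ^(4)=-19/3; μ^(5)=-23

((0, 0, 0, 2); (1, 0, 0, 0); (1, 1, 0, 0); (1, 1, 1, 0); (0, 2, 0, 0))


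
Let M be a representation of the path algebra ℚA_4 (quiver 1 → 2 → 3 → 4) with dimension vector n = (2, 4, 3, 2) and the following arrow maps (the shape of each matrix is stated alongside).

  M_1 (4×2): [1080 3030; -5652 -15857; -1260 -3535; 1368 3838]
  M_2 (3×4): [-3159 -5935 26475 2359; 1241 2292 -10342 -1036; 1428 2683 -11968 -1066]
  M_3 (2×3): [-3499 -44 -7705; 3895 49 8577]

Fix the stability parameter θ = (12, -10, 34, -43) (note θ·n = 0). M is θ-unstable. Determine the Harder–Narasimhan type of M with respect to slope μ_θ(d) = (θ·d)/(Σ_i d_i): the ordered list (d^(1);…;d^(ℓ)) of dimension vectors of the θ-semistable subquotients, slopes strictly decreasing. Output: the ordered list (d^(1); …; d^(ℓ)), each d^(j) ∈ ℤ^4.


Via rank(M_{q-1}∘⋯∘M_p): M ≅ I[1,1], I[1,4], I[2,2], I[2,3], I[2,4].
μ_θ-semistable layers: μ^(1)=34; μ^(2)=12; μ^(3)=-7/4; μ^(4)=-9/2; μ^(5)=-10

((0, 0, 1, 0); (1, 0, 0, 0); (1, 1, 1, 1); (0, 0, 1, 1); (0, 3, 0, 0))


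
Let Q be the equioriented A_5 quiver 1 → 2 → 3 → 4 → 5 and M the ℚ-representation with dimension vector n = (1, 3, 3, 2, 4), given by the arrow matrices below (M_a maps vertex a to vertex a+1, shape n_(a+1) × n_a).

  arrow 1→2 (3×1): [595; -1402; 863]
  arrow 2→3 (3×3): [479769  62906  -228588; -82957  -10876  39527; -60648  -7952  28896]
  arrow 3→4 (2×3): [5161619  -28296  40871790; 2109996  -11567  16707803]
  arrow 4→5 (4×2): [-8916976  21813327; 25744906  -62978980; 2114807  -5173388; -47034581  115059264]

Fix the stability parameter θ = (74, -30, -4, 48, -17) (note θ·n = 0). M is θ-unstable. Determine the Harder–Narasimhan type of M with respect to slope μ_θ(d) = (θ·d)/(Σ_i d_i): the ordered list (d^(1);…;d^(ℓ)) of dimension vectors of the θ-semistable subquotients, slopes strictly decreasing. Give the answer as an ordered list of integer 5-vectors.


Via rank(M_{q-1}∘⋯∘M_p): M ≅ I[1,5], I[2,2], I[2,5], I[3,3], I[5,5]^2.
μ_θ-semistable layers: μ^(1)=31/2; μ^(2)=40/3; μ^(3)=-4; μ^(4)=-17; μ^(5)=-30

((0, 0, 0, 2, 2); (1, 1, 1, 0, 0); (0, 0, 2, 0, 0); (0, 0, 0, 0, 2); (0, 2, 0, 0, 0))


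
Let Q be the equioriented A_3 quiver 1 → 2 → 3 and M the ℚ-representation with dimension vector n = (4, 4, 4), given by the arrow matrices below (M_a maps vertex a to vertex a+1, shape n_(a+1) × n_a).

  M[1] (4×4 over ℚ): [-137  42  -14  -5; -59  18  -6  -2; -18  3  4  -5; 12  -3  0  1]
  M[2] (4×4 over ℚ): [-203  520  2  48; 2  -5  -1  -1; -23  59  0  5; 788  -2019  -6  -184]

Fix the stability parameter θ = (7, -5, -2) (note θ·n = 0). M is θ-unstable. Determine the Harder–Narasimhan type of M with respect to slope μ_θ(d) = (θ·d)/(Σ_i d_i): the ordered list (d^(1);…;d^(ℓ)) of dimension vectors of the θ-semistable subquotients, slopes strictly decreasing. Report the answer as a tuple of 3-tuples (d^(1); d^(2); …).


Interval decomposition of M: I[1,1], I[1,3]^3, I[2,3].
HN type (ℓ=4): μ^(1)=7; μ^(2)=0; μ^(3)=-2; μ^(4)=-5

((1, 0, 0); (3, 3, 3); (0, 0, 1); (0, 1, 0))


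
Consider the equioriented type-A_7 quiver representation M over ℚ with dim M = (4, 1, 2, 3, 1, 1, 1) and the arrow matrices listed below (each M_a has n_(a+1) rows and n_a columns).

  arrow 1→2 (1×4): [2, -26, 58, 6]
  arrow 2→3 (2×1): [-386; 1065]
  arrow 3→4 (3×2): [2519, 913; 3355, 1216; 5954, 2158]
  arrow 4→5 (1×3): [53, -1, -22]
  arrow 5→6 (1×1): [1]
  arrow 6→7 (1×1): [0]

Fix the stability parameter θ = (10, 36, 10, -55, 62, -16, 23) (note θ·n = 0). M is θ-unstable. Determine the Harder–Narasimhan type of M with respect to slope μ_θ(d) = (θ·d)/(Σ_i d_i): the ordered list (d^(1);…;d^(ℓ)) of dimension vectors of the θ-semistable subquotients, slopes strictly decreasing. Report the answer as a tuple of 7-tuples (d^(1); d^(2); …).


Barcode: M ≅ I[1,1]^3, I[1,6], I[3,4], I[4,4], I[7,7]. HN layers by μ_θ (5 steps, strictly decreasing):
  μ^(1)=23; μ^(2)=10; μ^(3)=1/4; μ^(4)=-45/2; μ^(5)=-55

((0, 0, 0, 0, 1, 1, 1); (3, 0, 0, 0, 0, 0, 0); (1, 1, 1, 1, 0, 0, 0); (0, 0, 1, 1, 0, 0, 0); (0, 0, 0, 1, 0, 0, 0))


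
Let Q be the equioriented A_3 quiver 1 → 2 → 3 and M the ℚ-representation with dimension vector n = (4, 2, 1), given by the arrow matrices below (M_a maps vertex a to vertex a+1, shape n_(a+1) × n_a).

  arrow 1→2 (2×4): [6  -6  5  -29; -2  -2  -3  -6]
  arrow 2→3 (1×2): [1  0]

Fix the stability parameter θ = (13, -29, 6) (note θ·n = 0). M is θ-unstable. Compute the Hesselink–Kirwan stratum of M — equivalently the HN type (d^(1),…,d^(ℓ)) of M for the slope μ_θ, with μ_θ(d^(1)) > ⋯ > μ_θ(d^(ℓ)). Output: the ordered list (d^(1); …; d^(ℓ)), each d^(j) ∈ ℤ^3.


Via rank(M_{q-1}∘⋯∘M_p): M ≅ I[1,1]^2, I[1,2], I[1,3].
μ_θ-semistable layers: μ^(1)=13; μ^(2)=6; μ^(3)=-8

((2, 0, 0); (0, 0, 1); (2, 2, 0))


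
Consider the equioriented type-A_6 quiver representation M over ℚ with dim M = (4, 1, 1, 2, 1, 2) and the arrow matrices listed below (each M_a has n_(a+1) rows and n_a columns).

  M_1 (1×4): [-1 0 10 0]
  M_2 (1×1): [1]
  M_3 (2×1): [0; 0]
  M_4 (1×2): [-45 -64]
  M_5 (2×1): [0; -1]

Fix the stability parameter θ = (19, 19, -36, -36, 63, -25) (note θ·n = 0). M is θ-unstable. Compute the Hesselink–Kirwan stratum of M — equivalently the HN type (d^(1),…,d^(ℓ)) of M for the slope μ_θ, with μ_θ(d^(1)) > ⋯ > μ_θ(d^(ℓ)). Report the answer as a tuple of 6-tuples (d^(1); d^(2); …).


Via rank(M_{q-1}∘⋯∘M_p): M ≅ I[1,1]^3, I[1,3], I[4,4], I[4,6], I[6,6].
μ_θ-semistable layers: μ^(1)=19; μ^(2)=2/3; μ^(3)=-25; μ^(4)=-36

((3, 0, 0, 0, 1, 1); (1, 1, 1, 0, 0, 0); (0, 0, 0, 0, 0, 1); (0, 0, 0, 2, 0, 0))


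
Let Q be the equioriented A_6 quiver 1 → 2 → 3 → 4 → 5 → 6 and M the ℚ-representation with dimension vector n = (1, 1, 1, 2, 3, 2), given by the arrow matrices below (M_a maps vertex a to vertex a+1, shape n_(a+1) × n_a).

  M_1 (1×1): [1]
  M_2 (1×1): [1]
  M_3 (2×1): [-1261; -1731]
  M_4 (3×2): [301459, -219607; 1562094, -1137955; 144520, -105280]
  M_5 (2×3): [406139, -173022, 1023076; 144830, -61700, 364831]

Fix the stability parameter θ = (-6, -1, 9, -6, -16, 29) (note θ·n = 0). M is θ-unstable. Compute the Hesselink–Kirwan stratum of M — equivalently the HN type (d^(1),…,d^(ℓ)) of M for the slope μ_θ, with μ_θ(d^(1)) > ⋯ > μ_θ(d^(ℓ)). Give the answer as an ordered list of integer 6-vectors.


Barcode: M ≅ I[1,5], I[4,6], I[5,6]. HN layers by μ_θ (5 steps, strictly decreasing):
  μ^(1)=29; μ^(2)=-7/2; μ^(3)=-6; μ^(4)=-11; μ^(5)=-16

((0, 0, 0, 0, 0, 2); (0, 1, 1, 1, 1, 0); (1, 0, 0, 0, 0, 0); (0, 0, 0, 1, 1, 0); (0, 0, 0, 0, 1, 0))
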